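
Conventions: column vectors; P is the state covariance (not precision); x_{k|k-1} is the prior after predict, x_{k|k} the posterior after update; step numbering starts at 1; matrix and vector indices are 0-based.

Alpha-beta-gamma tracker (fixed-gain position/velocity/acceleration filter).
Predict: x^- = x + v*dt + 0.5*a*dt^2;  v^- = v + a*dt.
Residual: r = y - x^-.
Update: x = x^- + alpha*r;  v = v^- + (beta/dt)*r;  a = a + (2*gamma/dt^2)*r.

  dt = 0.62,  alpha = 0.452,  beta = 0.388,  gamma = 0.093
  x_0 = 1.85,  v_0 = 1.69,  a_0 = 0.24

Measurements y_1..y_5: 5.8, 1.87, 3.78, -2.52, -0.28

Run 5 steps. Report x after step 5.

x_post = -1.7134

step 1: x_pred=2.9439  r=2.8561  x^+=4.2349  v^+=3.6261  a^+=1.6220
step 2: x_pred=6.7948  r=-4.9248  x^+=4.5688  v^+=1.5498  a^+=-0.7610
step 3: x_pred=5.3834  r=-1.6034  x^+=4.6587  v^+=0.0745  a^+=-1.5369
step 4: x_pred=4.4095  r=-6.9295  x^+=1.2774  v^+=-5.2148  a^+=-4.8898
step 5: x_pred=-2.8957  r=2.6157  x^+=-1.7134  v^+=-6.6096  a^+=-3.6242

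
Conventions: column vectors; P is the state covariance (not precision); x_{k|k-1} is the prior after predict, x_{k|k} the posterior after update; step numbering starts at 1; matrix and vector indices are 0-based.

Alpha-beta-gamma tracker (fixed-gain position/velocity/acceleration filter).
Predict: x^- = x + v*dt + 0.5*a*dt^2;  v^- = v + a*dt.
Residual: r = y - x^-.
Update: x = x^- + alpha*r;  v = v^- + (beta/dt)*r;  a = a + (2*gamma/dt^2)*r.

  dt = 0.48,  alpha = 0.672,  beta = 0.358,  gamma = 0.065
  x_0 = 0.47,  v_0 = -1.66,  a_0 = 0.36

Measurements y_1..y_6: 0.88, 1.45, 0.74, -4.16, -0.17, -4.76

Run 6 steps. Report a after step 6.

a_post = -1.5829

step 1: x_pred=-0.2853  r=1.1653  x^+=0.4978  v^+=-0.6181  a^+=1.0175
step 2: x_pred=0.3183  r=1.1317  x^+=1.0788  v^+=0.7144  a^+=1.6561
step 3: x_pred=1.6125  r=-0.8725  x^+=1.0262  v^+=0.8586  a^+=1.1638
step 4: x_pred=1.5724  r=-5.7324  x^+=-2.2798  v^+=-2.8582  a^+=-2.0706
step 5: x_pred=-3.8903  r=3.7203  x^+=-1.3902  v^+=-1.0774  a^+=0.0285
step 6: x_pred=-1.9041  r=-2.8559  x^+=-3.8233  v^+=-3.1938  a^+=-1.5829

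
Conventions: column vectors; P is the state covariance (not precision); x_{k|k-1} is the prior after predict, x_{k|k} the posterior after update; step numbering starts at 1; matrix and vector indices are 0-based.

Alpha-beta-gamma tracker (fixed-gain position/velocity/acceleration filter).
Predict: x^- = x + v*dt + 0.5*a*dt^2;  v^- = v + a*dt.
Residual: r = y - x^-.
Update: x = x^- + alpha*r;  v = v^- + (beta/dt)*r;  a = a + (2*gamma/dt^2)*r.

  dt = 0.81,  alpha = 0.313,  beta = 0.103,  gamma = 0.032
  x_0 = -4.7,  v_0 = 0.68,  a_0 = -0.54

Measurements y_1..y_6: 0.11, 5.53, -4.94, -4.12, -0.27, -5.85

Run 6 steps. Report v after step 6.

step 1: x_pred=-4.3263  r=4.4363  x^+=-2.9378  v^+=0.8067  a^+=-0.1073
step 2: x_pred=-2.3195  r=7.8495  x^+=0.1374  v^+=1.7180  a^+=0.6584
step 3: x_pred=1.7450  r=-6.6850  x^+=-0.3474  v^+=1.4013  a^+=0.0063
step 4: x_pred=0.7897  r=-4.9097  x^+=-0.7470  v^+=0.7821  a^+=-0.4726
step 5: x_pred=-0.2686  r=-0.0014  x^+=-0.2690  v^+=0.3991  a^+=-0.4727
step 6: x_pred=-0.1008  r=-5.7492  x^+=-1.9003  v^+=-0.7148  a^+=-1.0335

v_post = -0.7148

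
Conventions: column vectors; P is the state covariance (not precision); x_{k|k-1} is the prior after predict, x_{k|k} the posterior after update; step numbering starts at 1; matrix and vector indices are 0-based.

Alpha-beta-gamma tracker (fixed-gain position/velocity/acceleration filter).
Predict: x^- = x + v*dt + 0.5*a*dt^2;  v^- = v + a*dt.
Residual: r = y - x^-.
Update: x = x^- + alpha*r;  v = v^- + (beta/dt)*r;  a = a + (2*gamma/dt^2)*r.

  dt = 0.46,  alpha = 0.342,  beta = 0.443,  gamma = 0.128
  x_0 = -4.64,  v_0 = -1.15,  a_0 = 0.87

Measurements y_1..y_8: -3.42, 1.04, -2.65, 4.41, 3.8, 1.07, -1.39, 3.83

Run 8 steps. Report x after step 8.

step 1: x_pred=-5.0770  r=1.6570  x^+=-4.5103  v^+=0.8459  a^+=2.8746
step 2: x_pred=-3.8170  r=4.8570  x^+=-2.1559  v^+=6.8458  a^+=8.7508
step 3: x_pred=1.9190  r=-4.5690  x^+=0.3564  v^+=6.4710  a^+=3.2231
step 4: x_pred=3.6741  r=0.7359  x^+=3.9257  v^+=8.6624  a^+=4.1135
step 5: x_pred=8.3457  r=-4.5457  x^+=6.7910  v^+=6.1769  a^+=-1.3860
step 6: x_pred=9.4858  r=-8.4158  x^+=6.6076  v^+=-2.5654  a^+=-11.5677
step 7: x_pred=4.2037  r=-5.5937  x^+=2.2906  v^+=-13.2735  a^+=-18.3350
step 8: x_pred=-5.7550  r=9.5850  x^+=-2.4769  v^+=-12.4768  a^+=-6.7388

x_post = -2.4769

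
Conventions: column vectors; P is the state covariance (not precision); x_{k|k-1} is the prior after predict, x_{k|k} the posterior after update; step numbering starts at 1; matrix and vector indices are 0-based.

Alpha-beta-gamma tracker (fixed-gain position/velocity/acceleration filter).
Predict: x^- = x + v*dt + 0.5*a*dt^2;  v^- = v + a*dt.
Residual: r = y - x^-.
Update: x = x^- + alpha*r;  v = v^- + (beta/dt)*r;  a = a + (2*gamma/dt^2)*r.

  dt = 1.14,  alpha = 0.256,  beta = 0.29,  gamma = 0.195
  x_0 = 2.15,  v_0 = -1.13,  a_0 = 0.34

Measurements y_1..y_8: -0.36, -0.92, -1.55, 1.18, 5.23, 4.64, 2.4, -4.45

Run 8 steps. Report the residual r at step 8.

resid = -23.9226

step 1: x_pred=1.0827  r=-1.4427  x^+=0.7134  v^+=-1.1094  a^+=-0.0930
step 2: x_pred=-0.6117  r=-0.3083  x^+=-0.6907  v^+=-1.2938  a^+=-0.1855
step 3: x_pred=-2.2861  r=0.7361  x^+=-2.0977  v^+=-1.3180  a^+=0.0354
step 4: x_pred=-3.5771  r=4.7571  x^+=-2.3593  v^+=-0.0674  a^+=1.4630
step 5: x_pred=-1.4855  r=6.7155  x^+=0.2337  v^+=3.3087  a^+=3.4783
step 6: x_pred=6.2658  r=-1.6258  x^+=5.8496  v^+=6.8604  a^+=2.9904
step 7: x_pred=15.6136  r=-13.2136  x^+=12.2309  v^+=6.9081  a^+=-0.9749
step 8: x_pred=19.4726  r=-23.9226  x^+=13.3484  v^+=-0.2889  a^+=-8.1539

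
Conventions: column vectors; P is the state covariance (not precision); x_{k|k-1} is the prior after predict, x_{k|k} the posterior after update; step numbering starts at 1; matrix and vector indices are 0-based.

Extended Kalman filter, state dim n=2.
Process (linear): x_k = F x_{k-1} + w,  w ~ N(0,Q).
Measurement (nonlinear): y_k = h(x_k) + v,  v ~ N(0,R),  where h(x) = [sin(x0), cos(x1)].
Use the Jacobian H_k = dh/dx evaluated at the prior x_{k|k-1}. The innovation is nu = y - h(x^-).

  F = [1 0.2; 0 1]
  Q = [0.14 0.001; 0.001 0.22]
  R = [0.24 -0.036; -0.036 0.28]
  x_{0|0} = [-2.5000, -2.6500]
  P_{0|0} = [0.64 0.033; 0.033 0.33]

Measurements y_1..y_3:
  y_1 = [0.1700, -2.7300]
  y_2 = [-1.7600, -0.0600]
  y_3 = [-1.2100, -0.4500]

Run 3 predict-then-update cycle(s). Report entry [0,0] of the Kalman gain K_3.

K[0,0] = -0.5978

step 1: x^-=[-3.0300, -2.6500]  P^-=[0.8064 0.1000; 0.1000 0.5500]  H_jac=[-0.9938 0.0000; 0.0000 0.4720]  S=[1.0364 -0.0829; -0.0829 0.4025]  K=[-0.7767 -0.0427; -0.0450 0.6357]  nu=[0.2814, -1.8484]  x^+=[-3.1696, -3.8376]  P^+=[0.1860 0.0339; 0.0339 0.3805]
step 2: x^-=[-3.9371, -3.8376]  P^-=[0.3548 0.1110; 0.1110 0.6005]  H_jac=[-0.6999 0.0000; 0.0000 -0.6412]  S=[0.4138 0.0138; 0.0138 0.5269]  K=[-0.5961 -0.1195; -0.1635 -0.7265]  nu=[-2.4742, 0.7074]  x^+=[-2.5467, -3.9470]  P^+=[0.1983 0.0187; 0.0187 0.3081]
step 3: x^-=[-3.3361, -3.9470]  P^-=[0.3581 0.0813; 0.0813 0.5281]  H_jac=[-0.9811 0.0000; 0.0000 -0.7211]  S=[0.5847 0.0215; 0.0215 0.5546]  K=[-0.5978 -0.0825; -0.1113 -0.6823]  nu=[-1.4033, 0.2428]  x^+=[-2.5172, -3.9565]  P^+=[0.1432 0.0022; 0.0022 0.2594]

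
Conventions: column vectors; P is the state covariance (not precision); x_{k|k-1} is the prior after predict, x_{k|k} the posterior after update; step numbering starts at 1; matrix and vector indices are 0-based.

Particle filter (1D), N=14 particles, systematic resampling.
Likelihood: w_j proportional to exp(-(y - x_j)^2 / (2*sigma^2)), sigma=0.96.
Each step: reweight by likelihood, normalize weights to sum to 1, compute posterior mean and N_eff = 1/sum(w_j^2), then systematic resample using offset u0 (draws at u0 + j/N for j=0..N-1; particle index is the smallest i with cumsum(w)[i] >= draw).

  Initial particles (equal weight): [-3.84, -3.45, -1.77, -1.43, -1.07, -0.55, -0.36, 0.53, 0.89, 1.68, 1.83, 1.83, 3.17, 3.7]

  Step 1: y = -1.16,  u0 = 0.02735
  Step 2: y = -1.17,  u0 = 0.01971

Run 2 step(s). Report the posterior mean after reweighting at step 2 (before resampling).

step 1: w=[0.0043, 0.0123, 0.1732, 0.2037, 0.2110, 0.1732, 0.1497, 0.0450, 0.0217, 0.0027, 0.0017, 0.0017, 0.0000, 0.0000]  mean=-0.9780  Neff=5.8457  idx=[2, 2, 2, 3, 3, 3, 4, 4, 4, 5, 5, 6, 6, 7]
step 2: w=[0.0711, 0.0711, 0.0711, 0.0833, 0.0833, 0.0833, 0.0859, 0.0859, 0.0859, 0.0701, 0.0701, 0.0605, 0.0605, 0.0180]  mean=-1.1215  Neff=13.2319  idx=[0, 1, 2, 3, 4, 4, 5, 6, 7, 8, 9, 10, 11, 12]

post_mean = -1.1215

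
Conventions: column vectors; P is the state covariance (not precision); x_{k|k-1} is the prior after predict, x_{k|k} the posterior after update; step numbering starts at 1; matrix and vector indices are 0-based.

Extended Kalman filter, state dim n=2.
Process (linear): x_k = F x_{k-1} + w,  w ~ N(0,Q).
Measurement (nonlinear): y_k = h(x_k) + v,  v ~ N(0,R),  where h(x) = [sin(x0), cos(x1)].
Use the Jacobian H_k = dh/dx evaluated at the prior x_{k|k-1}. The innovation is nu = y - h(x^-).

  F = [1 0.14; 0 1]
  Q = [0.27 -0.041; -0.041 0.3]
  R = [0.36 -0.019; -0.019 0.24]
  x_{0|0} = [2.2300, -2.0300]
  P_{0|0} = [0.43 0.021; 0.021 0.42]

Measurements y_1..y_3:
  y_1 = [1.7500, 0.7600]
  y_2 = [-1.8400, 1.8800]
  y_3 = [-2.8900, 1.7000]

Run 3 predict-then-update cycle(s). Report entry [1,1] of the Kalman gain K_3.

step 1: x^-=[1.9458, -2.0300]  P^-=[0.7141 0.0388; 0.0388 0.7200]  H_jac=[-0.3663 0.0000; 0.0000 0.8964]  S=[0.4558 -0.0317; -0.0317 0.8186]  K=[-0.5724 0.0203; 0.0238 0.7894]  nu=[0.8195, 1.2032]  x^+=[1.5011, -1.0607]  P^+=[0.5637 0.0176; 0.0176 0.2108]
step 2: x^-=[1.3526, -1.0607]  P^-=[0.8427 0.0061; 0.0061 0.5108]  H_jac=[0.2165 0.0000; 0.0000 0.8727]  S=[0.3995 -0.0179; -0.0179 0.6290]  K=[0.4576 0.0214; 0.0350 0.7097]  nu=[-2.8163, 1.3917]  x^+=[0.0938, -0.1716]  P^+=[0.7592 -0.0041; -0.0041 0.1944]
step 3: x^-=[0.0698, -0.1716]  P^-=[1.0318 -0.0179; -0.0179 0.4944]  H_jac=[0.9976 0.0000; 0.0000 0.1707]  S=[1.3868 -0.0220; -0.0220 0.2544]  K=[0.7430 0.0524; -0.0076 0.3311]  nu=[-2.9597, 0.7147]  x^+=[-2.0920, 0.0875]  P^+=[0.2672 -0.0090; -0.0090 0.4663]

K[1,1] = 0.3311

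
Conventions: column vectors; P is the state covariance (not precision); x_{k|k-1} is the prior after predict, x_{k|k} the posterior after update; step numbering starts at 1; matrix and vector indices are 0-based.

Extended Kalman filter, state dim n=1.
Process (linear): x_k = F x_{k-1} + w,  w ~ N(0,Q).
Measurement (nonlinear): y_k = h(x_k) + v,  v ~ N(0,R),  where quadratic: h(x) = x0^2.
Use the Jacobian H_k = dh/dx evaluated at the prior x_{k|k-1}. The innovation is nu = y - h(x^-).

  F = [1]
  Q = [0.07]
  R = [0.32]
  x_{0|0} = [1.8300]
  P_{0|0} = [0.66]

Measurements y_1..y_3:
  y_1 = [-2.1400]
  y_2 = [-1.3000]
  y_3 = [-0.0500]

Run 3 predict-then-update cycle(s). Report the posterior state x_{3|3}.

step 1: x^-=[1.8300]  P^-=[0.7300]  H_jac=[3.6600]  S=[10.0988]  K=[0.2646]  nu=[-5.4889]  x^+=[0.3778]  P^+=[0.0231]
step 2: x^-=[0.3778]  P^-=[0.0931]  H_jac=[0.7556]  S=[0.3732]  K=[0.1886]  nu=[-1.4427]  x^+=[0.1057]  P^+=[0.0799]
step 3: x^-=[0.1057]  P^-=[0.1499]  H_jac=[0.2115]  S=[0.3267]  K=[0.0970]  nu=[-0.0612]  x^+=[0.0998]  P^+=[0.1468]

x_post = [0.0998]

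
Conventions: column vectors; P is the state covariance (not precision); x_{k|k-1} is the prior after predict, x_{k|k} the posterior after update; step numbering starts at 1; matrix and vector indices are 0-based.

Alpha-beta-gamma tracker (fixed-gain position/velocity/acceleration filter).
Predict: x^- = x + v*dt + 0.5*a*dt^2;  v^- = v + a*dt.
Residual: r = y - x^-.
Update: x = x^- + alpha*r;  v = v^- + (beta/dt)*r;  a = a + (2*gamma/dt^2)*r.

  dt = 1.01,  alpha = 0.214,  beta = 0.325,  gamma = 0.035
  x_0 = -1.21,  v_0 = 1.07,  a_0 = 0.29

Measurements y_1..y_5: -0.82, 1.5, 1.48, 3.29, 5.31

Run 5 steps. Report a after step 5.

step 1: x_pred=0.0186  r=-0.8386  x^+=-0.1608  v^+=1.0930  a^+=0.2325
step 2: x_pred=1.0617  r=0.4383  x^+=1.1555  v^+=1.4689  a^+=0.2625
step 3: x_pred=2.7729  r=-1.2929  x^+=2.4963  v^+=1.3180  a^+=0.1738
step 4: x_pred=3.9161  r=-0.6261  x^+=3.7821  v^+=1.2921  a^+=0.1308
step 5: x_pred=5.1538  r=0.1562  x^+=5.1872  v^+=1.4745  a^+=0.1416

a_post = 0.1416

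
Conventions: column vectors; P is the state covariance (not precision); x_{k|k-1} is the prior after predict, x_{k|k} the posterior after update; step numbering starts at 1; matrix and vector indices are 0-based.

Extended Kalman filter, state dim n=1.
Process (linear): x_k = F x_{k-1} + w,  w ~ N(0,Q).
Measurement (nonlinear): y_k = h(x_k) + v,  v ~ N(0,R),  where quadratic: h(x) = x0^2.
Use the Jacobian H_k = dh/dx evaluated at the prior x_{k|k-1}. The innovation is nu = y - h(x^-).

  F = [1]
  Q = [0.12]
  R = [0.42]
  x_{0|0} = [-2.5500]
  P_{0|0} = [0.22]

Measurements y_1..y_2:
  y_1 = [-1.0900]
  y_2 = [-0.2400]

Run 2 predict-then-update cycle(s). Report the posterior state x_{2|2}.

step 1: x^-=[-2.5500]  P^-=[0.3400]  H_jac=[-5.1000]  S=[9.2634]  K=[-0.1872]  nu=[-7.5925]  x^+=[-1.1288]  P^+=[0.0154]
step 2: x^-=[-1.1288]  P^-=[0.1354]  H_jac=[-2.2575]  S=[1.1101]  K=[-0.2754]  nu=[-1.5141]  x^+=[-0.7118]  P^+=[0.0512]

x_post = [-0.7118]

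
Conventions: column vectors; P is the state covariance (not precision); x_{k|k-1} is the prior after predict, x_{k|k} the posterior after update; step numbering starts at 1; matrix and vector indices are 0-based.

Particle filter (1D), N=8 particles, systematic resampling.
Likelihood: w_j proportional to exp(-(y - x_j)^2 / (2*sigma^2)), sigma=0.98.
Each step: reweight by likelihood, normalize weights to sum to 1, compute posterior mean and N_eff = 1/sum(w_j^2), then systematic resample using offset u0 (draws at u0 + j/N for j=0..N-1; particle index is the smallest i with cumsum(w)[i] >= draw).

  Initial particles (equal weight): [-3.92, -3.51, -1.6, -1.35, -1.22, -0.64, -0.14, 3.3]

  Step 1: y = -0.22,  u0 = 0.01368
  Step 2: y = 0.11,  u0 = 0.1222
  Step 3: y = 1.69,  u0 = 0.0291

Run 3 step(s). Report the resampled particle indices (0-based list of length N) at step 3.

step 1: w=[0.0002, 0.0011, 0.1093, 0.1515, 0.1750, 0.2687, 0.2936, 0.0005]  mean=-0.8092  Neff=4.4645  idx=[2, 3, 4, 4, 5, 5, 6, 6]
step 2: w=[0.0457, 0.0691, 0.0834, 0.0834, 0.1563, 0.1563, 0.2028, 0.2028]  mean=-0.6269  Neff=6.5811  idx=[2, 3, 4, 5, 6, 6, 7, 7]
step 3: w=[0.0144, 0.0144, 0.0703, 0.0703, 0.2076, 0.2076, 0.2076, 0.2076]  mean=-0.2415  Neff=5.4725  idx=[2, 3, 4, 5, 5, 6, 6, 7]

resampled_idx = [2, 3, 4, 5, 5, 6, 6, 7]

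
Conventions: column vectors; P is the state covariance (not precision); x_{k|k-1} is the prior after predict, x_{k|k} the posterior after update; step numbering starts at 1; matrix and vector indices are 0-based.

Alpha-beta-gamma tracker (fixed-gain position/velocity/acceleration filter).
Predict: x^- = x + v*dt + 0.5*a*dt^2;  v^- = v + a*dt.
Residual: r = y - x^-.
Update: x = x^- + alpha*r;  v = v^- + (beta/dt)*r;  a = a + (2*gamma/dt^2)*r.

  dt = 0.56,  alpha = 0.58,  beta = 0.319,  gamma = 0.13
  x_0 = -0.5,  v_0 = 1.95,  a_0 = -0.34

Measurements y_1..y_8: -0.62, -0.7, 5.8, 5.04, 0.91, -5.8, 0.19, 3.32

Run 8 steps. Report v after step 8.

v_post = -4.8698

step 1: x_pred=0.5387  r=-1.1587  x^+=-0.1334  v^+=1.0996  a^+=-1.3006
step 2: x_pred=0.2785  r=-0.9785  x^+=-0.2890  v^+=-0.1862  a^+=-2.1119
step 3: x_pred=-0.7244  r=6.5244  x^+=3.0597  v^+=2.3478  a^+=3.2974
step 4: x_pred=4.8915  r=0.1485  x^+=4.9776  v^+=4.2789  a^+=3.4205
step 5: x_pred=7.9102  r=-7.0002  x^+=3.8501  v^+=2.2068  a^+=-2.3832
step 6: x_pred=4.7122  r=-10.5122  x^+=-1.3849  v^+=-5.1160  a^+=-11.0987
step 7: x_pred=-5.9901  r=6.1801  x^+=-2.4056  v^+=-7.8108  a^+=-5.9749
step 8: x_pred=-7.7165  r=11.0365  x^+=-1.3153  v^+=-4.8698  a^+=3.1753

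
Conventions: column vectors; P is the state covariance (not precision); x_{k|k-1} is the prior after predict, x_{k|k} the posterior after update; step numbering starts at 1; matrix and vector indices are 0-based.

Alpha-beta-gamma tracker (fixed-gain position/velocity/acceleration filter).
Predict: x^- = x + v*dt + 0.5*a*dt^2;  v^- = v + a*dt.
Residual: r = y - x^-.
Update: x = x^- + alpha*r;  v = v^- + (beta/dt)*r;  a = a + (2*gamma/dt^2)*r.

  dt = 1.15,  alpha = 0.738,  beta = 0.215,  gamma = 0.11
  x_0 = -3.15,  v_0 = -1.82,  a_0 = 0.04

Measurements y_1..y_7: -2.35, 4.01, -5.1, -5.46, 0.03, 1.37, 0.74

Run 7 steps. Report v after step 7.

v_post = 1.4174

step 1: x_pred=-5.2166  r=2.8666  x^+=-3.1010  v^+=-1.2381  a^+=0.5169
step 2: x_pred=-4.1831  r=8.1931  x^+=1.8634  v^+=0.8880  a^+=1.8798
step 3: x_pred=4.1277  r=-9.2277  x^+=-2.6823  v^+=1.3246  a^+=0.3447
step 4: x_pred=-0.9311  r=-4.5289  x^+=-4.2734  v^+=0.8744  a^+=-0.4087
step 5: x_pred=-3.5381  r=3.5681  x^+=-0.9048  v^+=1.0715  a^+=0.1849
step 6: x_pred=0.4497  r=0.9203  x^+=1.1289  v^+=1.4562  a^+=0.3380
step 7: x_pred=3.0270  r=-2.2870  x^+=1.3392  v^+=1.4174  a^+=-0.0424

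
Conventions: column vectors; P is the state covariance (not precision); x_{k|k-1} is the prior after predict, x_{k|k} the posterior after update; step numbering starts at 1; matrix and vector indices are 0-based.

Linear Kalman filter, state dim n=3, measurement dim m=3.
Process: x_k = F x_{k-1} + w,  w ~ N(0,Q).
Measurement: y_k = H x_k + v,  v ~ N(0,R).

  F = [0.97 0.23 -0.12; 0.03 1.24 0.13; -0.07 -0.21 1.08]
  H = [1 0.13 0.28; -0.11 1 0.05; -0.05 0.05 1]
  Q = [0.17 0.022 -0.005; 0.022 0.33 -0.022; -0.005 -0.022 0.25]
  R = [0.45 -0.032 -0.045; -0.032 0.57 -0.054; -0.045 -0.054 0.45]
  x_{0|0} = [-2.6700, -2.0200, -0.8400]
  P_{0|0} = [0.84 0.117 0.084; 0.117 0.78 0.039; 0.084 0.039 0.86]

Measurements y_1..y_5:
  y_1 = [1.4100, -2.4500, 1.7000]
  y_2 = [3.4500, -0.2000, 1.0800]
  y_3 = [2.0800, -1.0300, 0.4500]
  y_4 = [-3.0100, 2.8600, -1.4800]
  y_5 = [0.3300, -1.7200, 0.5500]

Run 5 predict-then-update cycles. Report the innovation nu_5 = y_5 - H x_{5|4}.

step 1: x^-=[-2.9537, -2.6941, -0.2961]  P^-=[1.0445 0.4027 -0.1375; 0.4027 1.5666 -0.0639; -0.1375 -0.0639 1.2647]  S=[1.6432 0.4504 0.1398; 0.4504 2.0589 0.0224; 0.1398 0.0224 1.7265]  K=[0.6586 -0.0060 -0.1515; 0.1681 0.7013 -0.0260; 0.0691 -0.0160 0.7292]  nu=[4.7968, -0.0660, 1.9831]  x^+=[-0.0944, -1.9857, 1.4826]  P^+=[0.3234 0.0234 -0.0825; 0.0234 0.4022 -0.0761; -0.0825 -0.0761 0.3256]
step 2: x^-=[-0.7262, -2.2724, 2.0249]  P^-=[0.5341 0.1683 -0.2016; 0.1683 0.9307 -0.1856; -0.2016 -0.1856 0.6967]  S=[0.9718 0.1488 -0.0888; 0.1488 1.4556 -0.1424; -0.0888 -0.1424 1.1512]  K=[0.4998 0.0023 -0.1522; 0.1483 0.6010 -0.0423; 0.0286 -0.0321 0.6042]  nu=[3.9046, 1.8913, -0.8675]  x^+=[1.3617, -0.5200, 1.5514]  P^+=[0.2508 0.0251 -0.0798; 0.0251 0.3466 -0.0742; -0.0798 -0.0742 0.2720]
step 3: x^-=[1.0151, -0.4023, 1.6894]  P^-=[0.4621 0.1533 -0.1842; 0.1533 0.8451 -0.1762; -0.1842 -0.1762 0.6303]  S=[0.8997 0.1330 -0.0864; 0.1330 1.3729 -0.1421; -0.0864 -0.1421 1.0836]  K=[0.4632 0.0080 -0.1462; 0.1481 0.5780 -0.0431; 0.0266 -0.0332 0.5798]  nu=[0.6442, -0.6005, -1.1686]  x^+=[1.4796, -0.6037, 1.0489]  P^+=[0.2328 0.0271 -0.0768; 0.0271 0.3337 -0.0726; -0.0768 -0.0726 0.2613]
step 4: x^-=[1.1705, -0.5678, 1.1561]  P^-=[0.4444 0.1518 -0.1777; 0.1518 0.8257 -0.1722; -0.1777 -0.1722 0.6160]  S=[0.8840 0.1320 -0.0828; 0.1320 1.3539 -0.1406; -0.0828 -0.1406 1.0689]  K=[0.4537 0.0103 -0.1434; 0.1492 0.5722 -0.0428; 0.0275 -0.0331 0.5743]  nu=[-4.4303, 3.4987, -2.5491]  x^+=[-0.4380, 0.8823, -0.5454]  P^+=[0.2278 0.0280 -0.0755; 0.0280 0.3303 -0.0720; -0.0755 -0.0720 0.2588]
step 5: x^-=[-0.1564, 1.0100, -0.7436]  P^-=[0.4396 0.1519 -0.1756; 0.1519 0.8208 -0.1710; -0.1756 -0.1710 0.6124]  S=[0.8802 0.1323 -0.0813; 0.1323 1.3491 -0.1400; -0.0813 -0.1400 1.0653]  K=[0.4512 0.0112 -0.1424; 0.1497 0.5706 -0.0427; 0.0280 -0.0330 0.5729]  nu=[0.5634, -2.7100, 1.2353]  x^+=[-0.1086, -0.5047, 0.0693]  P^+=[0.2264 0.0283 -0.0751; 0.0283 0.3295 -0.0718; -0.0751 -0.0718 0.2582]

innov = [0.5634, -2.7100, 1.2353]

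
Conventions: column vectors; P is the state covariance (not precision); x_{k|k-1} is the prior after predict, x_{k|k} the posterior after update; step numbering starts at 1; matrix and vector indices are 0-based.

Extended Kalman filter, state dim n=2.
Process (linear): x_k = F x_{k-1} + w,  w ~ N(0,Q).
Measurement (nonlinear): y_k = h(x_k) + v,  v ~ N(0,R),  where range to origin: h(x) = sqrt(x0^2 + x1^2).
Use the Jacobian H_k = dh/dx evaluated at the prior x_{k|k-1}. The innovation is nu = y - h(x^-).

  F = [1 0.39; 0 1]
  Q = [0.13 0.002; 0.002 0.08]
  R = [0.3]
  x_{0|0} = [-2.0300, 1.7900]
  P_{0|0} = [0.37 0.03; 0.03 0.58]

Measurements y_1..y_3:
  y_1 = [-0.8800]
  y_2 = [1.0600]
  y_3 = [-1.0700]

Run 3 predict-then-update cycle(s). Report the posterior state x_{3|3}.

step 1: x^-=[-1.3319, 1.7900]  P^-=[0.6116 0.2582; 0.2582 0.6600]  H_jac=[-0.5970 0.8023]  S=[0.6954]  K=[-0.2271; 0.5398]  nu=[-3.1112]  x^+=[-0.6252, 0.1107]  P^+=[0.5757 0.3435; 0.3435 0.4574]
step 2: x^-=[-0.5820, 0.1107]  P^-=[1.0432 0.5238; 0.5238 0.5374]  H_jac=[-0.9824 0.1869]  S=[1.1332]  K=[-0.8180; -0.3655]  nu=[0.4675]  x^+=[-0.9645, -0.0601]  P^+=[0.2850 0.1851; 0.1851 0.3860]
step 3: x^-=[-0.9879, -0.0601]  P^-=[0.6181 0.3376; 0.3376 0.4660]  H_jac=[-0.9982 -0.0608]  S=[0.9585]  K=[-0.6651; -0.3811]  nu=[-2.0597]  x^+=[0.3820, 0.7249]  P^+=[0.1941 0.0947; 0.0947 0.3268]

x_post = [0.3820, 0.7249]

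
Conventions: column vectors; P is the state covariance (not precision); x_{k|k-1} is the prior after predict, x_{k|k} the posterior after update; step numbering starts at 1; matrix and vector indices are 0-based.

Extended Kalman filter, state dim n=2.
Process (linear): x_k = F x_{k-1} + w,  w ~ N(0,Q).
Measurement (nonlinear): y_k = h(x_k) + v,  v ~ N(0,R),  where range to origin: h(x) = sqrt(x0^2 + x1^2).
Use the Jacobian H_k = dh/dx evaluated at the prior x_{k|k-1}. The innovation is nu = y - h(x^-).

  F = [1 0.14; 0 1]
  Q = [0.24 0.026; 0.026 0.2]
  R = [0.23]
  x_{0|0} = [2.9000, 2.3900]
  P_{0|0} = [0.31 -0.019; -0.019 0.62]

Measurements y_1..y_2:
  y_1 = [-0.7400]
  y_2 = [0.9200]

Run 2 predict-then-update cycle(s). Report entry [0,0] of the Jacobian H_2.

H_jac[0,0] = 0.8843

step 1: x^-=[3.2346, 2.3900]  P^-=[0.5568 0.0938; 0.0938 0.8200]  H_jac=[0.8043 0.5943]  S=[0.9694]  K=[0.5195; 0.5805]  nu=[-4.7618]  x^+=[0.7610, -0.3741]  P^+=[0.2952 -0.1985; -0.1985 0.4933]
step 2: x^-=[0.7086, -0.3741]  P^-=[0.4893 -0.1035; -0.1035 0.6933]  H_jac=[0.8843 -0.4669]  S=[0.8492]  K=[0.5664; -0.4889]  nu=[0.1187]  x^+=[0.7759, -0.4321]  P^+=[0.2169 0.1317; 0.1317 0.4904]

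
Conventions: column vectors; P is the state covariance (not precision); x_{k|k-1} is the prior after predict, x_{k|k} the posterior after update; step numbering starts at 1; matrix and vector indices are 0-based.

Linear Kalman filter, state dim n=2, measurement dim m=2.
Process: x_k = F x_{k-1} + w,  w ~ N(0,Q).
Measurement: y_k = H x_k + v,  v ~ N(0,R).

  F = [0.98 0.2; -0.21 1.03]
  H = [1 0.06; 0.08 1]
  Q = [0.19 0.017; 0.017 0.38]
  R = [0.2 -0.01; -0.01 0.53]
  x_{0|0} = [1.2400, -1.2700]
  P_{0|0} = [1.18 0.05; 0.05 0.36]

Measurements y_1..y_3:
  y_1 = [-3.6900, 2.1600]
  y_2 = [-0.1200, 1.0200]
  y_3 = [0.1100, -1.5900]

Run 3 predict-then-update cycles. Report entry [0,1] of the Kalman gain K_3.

K[0,1] = 0.0025

step 1: x^-=[0.9612, -1.5685]  P^-=[1.3573 -0.1033; -0.1033 0.7923]  S=[1.5477 0.0423; 0.0423 1.3145]  K=[0.8736 -0.0241; -0.0524 0.5982]  nu=[-4.5571, 3.6516]  x^+=[-3.1079, 0.8545]  P^+=[0.1771 -0.0357; -0.0357 0.3204]
step 2: x^-=[-2.8749, 1.5328]  P^-=[0.3589 0.0120; 0.0120 0.7432]  S=[0.5630 0.0754; 0.0754 1.2774]  K=[0.6395 -0.0058; 0.0227 0.5812]  nu=[2.6629, -0.2828]  x^+=[-1.1702, 1.4290]  P^+=[0.1292 -0.0198; -0.0198 0.3094]
step 3: x^-=[-0.8610, 1.7176]  P^-=[0.3186 0.0350; 0.0350 0.7225]  S=[0.5254 0.0940; 0.0940 1.2601]  K=[0.6100 0.0025; 0.0467 0.5721]  nu=[0.8679, -3.2387]  x^+=[-0.3396, -0.0947]  P^+=[0.1228 -0.0146; -0.0146 0.3039]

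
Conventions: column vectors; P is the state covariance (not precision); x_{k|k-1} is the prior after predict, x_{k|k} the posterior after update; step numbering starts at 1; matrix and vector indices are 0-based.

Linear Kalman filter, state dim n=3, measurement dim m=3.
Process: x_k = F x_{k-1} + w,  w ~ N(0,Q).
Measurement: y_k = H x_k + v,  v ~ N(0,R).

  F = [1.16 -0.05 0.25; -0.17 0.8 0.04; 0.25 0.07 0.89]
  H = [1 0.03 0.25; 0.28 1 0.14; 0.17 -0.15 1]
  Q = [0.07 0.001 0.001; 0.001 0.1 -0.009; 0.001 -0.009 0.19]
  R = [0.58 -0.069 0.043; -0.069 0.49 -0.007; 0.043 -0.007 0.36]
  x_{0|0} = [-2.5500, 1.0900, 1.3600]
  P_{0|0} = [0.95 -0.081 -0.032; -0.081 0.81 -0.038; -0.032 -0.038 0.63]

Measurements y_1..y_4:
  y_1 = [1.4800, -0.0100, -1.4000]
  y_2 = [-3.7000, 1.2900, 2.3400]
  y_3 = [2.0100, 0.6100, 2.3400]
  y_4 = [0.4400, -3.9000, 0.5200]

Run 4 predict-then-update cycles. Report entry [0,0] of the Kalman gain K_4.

step 1: x^-=[-2.6725, 1.3599, 0.6492]  P^-=[1.3815 -0.2959 0.3743; -0.2959 0.6669 -0.0195; 0.3743 -0.0195 0.7306]  S=[2.1768 0.1386 0.8907; 0.1386 1.1377 0.1178; 0.8907 0.1178 1.2937]  K=[0.6484 0.0412 0.0550; -0.1245 0.5359 -0.0943; 0.0011 0.1020 0.6061]  nu=[3.9494, -0.7125, -1.3909]  x^+=[-0.2175, 0.6174, -0.2624]  P^+=[0.3890 -0.1285 -0.0380; -0.1285 0.3044 0.0244; -0.0380 0.0244 0.2277]
step 2: x^-=[-0.3487, 0.5204, -0.2447]  P^-=[0.6006 -0.2013 0.1123; -0.2013 0.3435 -0.0017; 0.1123 -0.0017 0.3778]  S=[1.2486 -0.0571 0.3842; -0.0571 0.7836 0.0296; 0.3842 0.0296 0.8118]  K=[0.4758 0.0097 0.0757; -0.1166 0.3601 -0.0657; 0.0235 0.0892 0.4748]  nu=[-3.3057, 0.9015, 2.7220]  x^+=[-1.7069, 1.0517, 1.0505]  P^+=[0.2860 -0.1063 -0.0169; -0.1063 0.2121 0.0187; -0.0169 0.0187 0.1770]
step 3: x^-=[-1.7700, 1.1736, 0.5818]  P^-=[0.4685 -0.1581 0.0962; -0.1581 0.2746 -0.0072; 0.0962 -0.0072 0.3402]  S=[1.1085 -0.0587 0.3297; -0.0587 0.7251 0.0237; 0.3297 0.0237 0.7629]  K=[0.4166 0.0126 0.0812; -0.1011 0.3103 -0.0646; 0.0332 0.0808 0.4520]  nu=[3.5993, -0.1494, 2.2351]  x^+=[-0.0911, 0.6188, 1.6994]  P^+=[0.2492 -0.0917 -0.0091; -0.0917 0.1833 0.0133; -0.0091 0.0133 0.1671]
step 4: x^-=[0.2883, 0.5785, 1.5330]  P^-=[0.4213 -0.1371 0.0932; -0.1371 0.2507 -0.0098; 0.0932 -0.0098 0.3333]  S=[1.0606 -0.0530 0.3139; -0.0530 0.7080 0.0233; 0.3139 0.0233 0.7527]  K=[0.3919 0.0181 0.0823; -0.0905 0.2933 -0.0653; 0.0375 0.0770 0.4477]  nu=[-0.2489, -4.7738, -0.9752]  x^+=[0.0241, -0.7353, 0.7196]  P^+=[0.2335 -0.0833 -0.0058; -0.0833 0.1723 0.0106; -0.0058 0.0106 0.1648]

K[0,0] = 0.3919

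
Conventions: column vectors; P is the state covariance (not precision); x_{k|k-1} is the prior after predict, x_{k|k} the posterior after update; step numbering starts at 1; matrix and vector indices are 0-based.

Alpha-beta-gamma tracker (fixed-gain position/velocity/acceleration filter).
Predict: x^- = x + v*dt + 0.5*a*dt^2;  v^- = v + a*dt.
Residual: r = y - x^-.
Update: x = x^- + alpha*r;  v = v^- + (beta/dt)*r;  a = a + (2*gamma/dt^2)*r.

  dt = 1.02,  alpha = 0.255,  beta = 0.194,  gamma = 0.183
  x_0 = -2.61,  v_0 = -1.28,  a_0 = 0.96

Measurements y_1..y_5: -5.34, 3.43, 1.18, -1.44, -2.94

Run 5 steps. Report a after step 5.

a_post = -4.5353

step 1: x_pred=-3.4162  r=-1.9238  x^+=-3.9068  v^+=-0.6667  a^+=0.2832
step 2: x_pred=-4.4395  r=7.8695  x^+=-2.4328  v^+=1.1189  a^+=3.0516
step 3: x_pred=0.2960  r=0.8840  x^+=0.5214  v^+=4.3997  a^+=3.3626
step 4: x_pred=6.7584  r=-8.1984  x^+=4.6678  v^+=6.2703  a^+=0.4785
step 5: x_pred=11.3124  r=-14.2524  x^+=7.6780  v^+=4.0476  a^+=-4.5353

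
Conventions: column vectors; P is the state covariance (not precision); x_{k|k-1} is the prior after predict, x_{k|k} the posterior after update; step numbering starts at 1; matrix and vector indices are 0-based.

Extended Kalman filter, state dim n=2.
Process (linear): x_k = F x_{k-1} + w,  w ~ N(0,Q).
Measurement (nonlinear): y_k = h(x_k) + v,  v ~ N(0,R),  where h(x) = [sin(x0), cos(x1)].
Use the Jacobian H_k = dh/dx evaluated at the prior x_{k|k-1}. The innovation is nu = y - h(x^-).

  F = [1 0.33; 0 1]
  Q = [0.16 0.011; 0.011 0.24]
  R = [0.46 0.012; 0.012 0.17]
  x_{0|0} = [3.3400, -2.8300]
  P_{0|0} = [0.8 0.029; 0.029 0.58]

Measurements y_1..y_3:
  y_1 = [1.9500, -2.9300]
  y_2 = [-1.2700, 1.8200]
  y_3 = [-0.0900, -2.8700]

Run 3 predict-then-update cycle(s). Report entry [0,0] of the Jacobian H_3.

step 1: x^-=[2.4061, -2.8300]  P^-=[1.0423 0.2314; 0.2314 0.8200]  H_jac=[-0.7415 0.0000; 0.0000 0.3066]  S=[1.0331 -0.0406; -0.0406 0.2471]  K=[-0.7416 0.1653; -0.1269 0.9966]  nu=[1.2790, -1.9782]  x^+=[1.1306, -4.9638]  P^+=[0.4574 0.0626; 0.0626 0.5477]
step 2: x^-=[-0.5074, -4.9638]  P^-=[0.7184 0.2543; 0.2543 0.7877]  H_jac=[0.8740 0.0000; 0.0000 -0.9686]  S=[1.0087 -0.2033; -0.2033 0.9089]  K=[0.5946 -0.1380; 0.0536 -0.8274]  nu=[-0.7841, 1.5712]  x^+=[-1.1905, -6.3058]  P^+=[0.3110 0.0169; 0.0169 0.1446]
step 3: x^-=[-3.2714, -6.3058]  P^-=[0.4979 0.0756; 0.0756 0.3846]  H_jac=[-0.9916 0.0000; 0.0000 0.0226]  S=[0.9496 0.0103; 0.0103 0.1702]  K=[-0.5204 0.0416; -0.0795 0.0560]  nu=[-0.2195, -3.8697]  x^+=[-3.3180, -6.5049]  P^+=[0.2409 0.0362; 0.0362 0.3781]

H_jac[0,0] = -0.9916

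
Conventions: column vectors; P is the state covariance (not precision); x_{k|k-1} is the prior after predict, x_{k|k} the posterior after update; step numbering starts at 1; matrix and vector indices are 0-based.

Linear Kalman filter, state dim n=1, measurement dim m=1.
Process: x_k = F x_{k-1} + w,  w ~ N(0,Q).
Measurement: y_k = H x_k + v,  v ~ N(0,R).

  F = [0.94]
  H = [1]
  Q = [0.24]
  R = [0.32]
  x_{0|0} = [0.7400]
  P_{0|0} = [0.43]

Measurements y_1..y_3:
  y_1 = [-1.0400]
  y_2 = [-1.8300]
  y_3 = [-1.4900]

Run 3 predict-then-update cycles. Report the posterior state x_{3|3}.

step 1: x^-=[0.6956]  P^-=[0.6199]  S=[0.9399]  K=[0.6596]  nu=[-1.7356]  x^+=[-0.4491]  P^+=[0.2111]
step 2: x^-=[-0.4222]  P^-=[0.4265]  S=[0.7465]  K=[0.5713]  nu=[-1.4078]  x^+=[-1.2265]  P^+=[0.1828]
step 3: x^-=[-1.1529]  P^-=[0.4015]  S=[0.7215]  K=[0.5565]  nu=[-0.3371]  x^+=[-1.3405]  P^+=[0.1781]

x_post = [-1.3405]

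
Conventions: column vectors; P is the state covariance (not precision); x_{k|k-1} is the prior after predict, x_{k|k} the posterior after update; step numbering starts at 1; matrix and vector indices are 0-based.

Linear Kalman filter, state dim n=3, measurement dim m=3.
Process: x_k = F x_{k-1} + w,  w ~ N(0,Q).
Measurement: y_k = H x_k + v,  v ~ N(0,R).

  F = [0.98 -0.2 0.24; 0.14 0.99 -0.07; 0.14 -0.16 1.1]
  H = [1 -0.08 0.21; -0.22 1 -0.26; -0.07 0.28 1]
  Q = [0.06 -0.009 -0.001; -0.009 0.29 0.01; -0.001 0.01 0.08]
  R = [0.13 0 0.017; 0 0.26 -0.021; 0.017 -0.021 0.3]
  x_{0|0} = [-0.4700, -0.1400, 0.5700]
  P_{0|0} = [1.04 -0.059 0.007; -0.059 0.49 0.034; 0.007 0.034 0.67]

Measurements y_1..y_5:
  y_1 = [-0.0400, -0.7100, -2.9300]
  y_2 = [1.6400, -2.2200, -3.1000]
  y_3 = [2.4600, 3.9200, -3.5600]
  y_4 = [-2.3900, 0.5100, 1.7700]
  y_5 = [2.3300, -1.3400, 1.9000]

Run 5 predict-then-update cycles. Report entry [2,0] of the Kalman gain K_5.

step 1: x^-=[-0.2958, -0.2443, 0.5836]  P^-=[1.1402 -0.0219 0.3441; -0.0219 0.7727 -0.0673; 0.3441 -0.0673 0.9165]  S=[1.4658 -0.5058 0.4466; -0.5058 1.2338 -0.1543; 0.4466 -0.1543 1.1976]  K=[0.8789 0.0536 -0.1052; 0.1295 0.7187 0.1701; 0.1032 -0.1832 0.6673]  nu=[0.1137, -0.3790, -3.4659]  x^+=[0.1485, -1.0915, -1.6480]  P^+=[0.1196 0.0373 -0.0198; 0.0373 0.1884 -0.0120; -0.0198 -0.0120 0.2078]
step 2: x^-=[-0.0316, -0.9444, -1.6173]  P^-=[0.1716 -0.0005 0.0505; -0.0005 0.4904 -0.0452; 0.0505 -0.0452 0.3350]  S=[0.3423 -0.1217 0.1149; -0.1217 0.8109 -0.0202; 0.1149 -0.0202 0.6419]  K=[0.5518 0.0185 -0.0385; 0.0259 0.6272 0.1586; 0.1574 -0.1417 0.4640]  nu=[1.9357, -1.7030, -1.2204]  x^+=[1.0521, -2.1562, -1.6377]  P^+=[0.0734 0.0209 -0.0033; 0.0209 0.1620 -0.0090; -0.0033 -0.0090 0.1472]
step 3: x^-=[1.0693, -1.8727, -1.3092]  P^-=[0.1366 -0.0159 0.0479; -0.0159 0.4581 -0.0335; 0.0479 -0.0335 0.2649]  S=[0.3050 -0.1198 0.0962; -0.1198 0.7725 0.0018; 0.0962 0.0018 0.5766]  K=[0.4927 0.0008 -0.0234; -0.0094 0.6069 0.1659; 0.1720 -0.1205 0.4090]  nu=[1.5158, 5.6876, -1.6516]  x^+=[1.8594, 1.2911, -2.4093]  P^+=[0.0646 0.0153 0.0016; 0.0153 0.1562 -0.0058; 0.0016 -0.0058 0.1299]
step 4: x^-=[0.9858, 1.7071, -2.5965]  P^-=[0.1310 -0.0203 0.0476; -0.0203 0.4500 -0.0279; 0.0476 -0.0279 0.2443]  S=[0.2988 -0.1198 0.0907; -0.1198 0.7617 0.0108; 0.0907 0.0108 0.5587]  K=[0.4813 -0.0048 -0.0195; -0.0186 0.6008 0.1697; 0.1748 -0.1117 0.3910]  nu=[-2.6940, -1.6553, 3.9575]  x^+=[-0.3802, 1.4342, -1.3349]  P^+=[0.0627 0.0137 0.0030; 0.0137 0.1545 -0.0043; 0.0030 -0.0043 0.1241]
step 5: x^-=[-0.9798, 1.4601, -1.7511]  P^-=[0.1300 -0.0213 0.0472; -0.0213 0.4477 -0.0256; 0.0472 -0.0256 0.2371]  S=[0.2974 -0.1194 0.0886; -0.1194 0.7581 0.0143; 0.0886 0.0143 0.5528]  K=[0.4792 -0.0062 -0.0186; -0.0206 0.5990 0.1711; 0.1748 -0.1085 0.3848]  nu=[3.7943, -3.4709, 3.1737]  x^+=[0.8010, -0.1545, 0.5098]  P^+=[0.0623 0.0134 0.0033; 0.0134 0.1541 -0.0038; 0.0033 -0.0038 0.1220]

K[2,0] = 0.1748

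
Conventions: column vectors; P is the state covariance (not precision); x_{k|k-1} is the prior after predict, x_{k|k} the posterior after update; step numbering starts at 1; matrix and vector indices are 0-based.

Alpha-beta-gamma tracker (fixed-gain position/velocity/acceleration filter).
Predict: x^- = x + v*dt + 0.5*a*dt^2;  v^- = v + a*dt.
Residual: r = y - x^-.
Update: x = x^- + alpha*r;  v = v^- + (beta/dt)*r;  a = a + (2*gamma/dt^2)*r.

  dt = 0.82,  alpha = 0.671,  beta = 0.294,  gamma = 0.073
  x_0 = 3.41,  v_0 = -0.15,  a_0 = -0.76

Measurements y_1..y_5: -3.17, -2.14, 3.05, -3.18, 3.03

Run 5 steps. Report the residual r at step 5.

resid = 7.2984

step 1: x_pred=3.0315  r=-6.2015  x^+=-1.1297  v^+=-2.9967  a^+=-2.1065
step 2: x_pred=-4.2952  r=2.1552  x^+=-2.8491  v^+=-3.9513  a^+=-1.6386
step 3: x_pred=-6.6400  r=9.6900  x^+=-0.1380  v^+=-1.8207  a^+=0.4654
step 4: x_pred=-1.4745  r=-1.7055  x^+=-2.6189  v^+=-2.0505  a^+=0.0951
step 5: x_pred=-4.2684  r=7.2984  x^+=0.6288  v^+=0.6442  a^+=1.6798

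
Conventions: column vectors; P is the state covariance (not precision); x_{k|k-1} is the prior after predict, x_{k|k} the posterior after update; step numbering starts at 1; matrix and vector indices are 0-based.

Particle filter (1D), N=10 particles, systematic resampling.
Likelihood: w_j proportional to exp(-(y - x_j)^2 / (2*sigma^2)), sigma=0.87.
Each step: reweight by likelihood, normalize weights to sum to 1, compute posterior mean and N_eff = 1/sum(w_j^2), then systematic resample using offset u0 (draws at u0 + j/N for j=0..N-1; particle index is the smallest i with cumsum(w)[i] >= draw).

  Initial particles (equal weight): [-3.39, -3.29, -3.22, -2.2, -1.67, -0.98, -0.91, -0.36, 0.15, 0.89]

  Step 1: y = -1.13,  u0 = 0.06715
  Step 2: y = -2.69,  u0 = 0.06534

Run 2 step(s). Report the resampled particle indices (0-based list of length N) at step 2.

step 1: w=[0.0077, 0.0103, 0.0125, 0.1051, 0.1847, 0.2206, 0.2169, 0.1513, 0.0759, 0.0151]  mean=-1.0828  Neff=5.8805  idx=[3, 4, 4, 5, 5, 6, 6, 7, 7, 8]
step 2: w=[0.3475, 0.2048, 0.2048, 0.0590, 0.0590, 0.0502, 0.0502, 0.0113, 0.0113, 0.0020]  mean=-1.6633  Neff=4.6111  idx=[0, 0, 0, 1, 1, 2, 2, 3, 4, 6]

resampled_idx = [0, 0, 0, 1, 1, 2, 2, 3, 4, 6]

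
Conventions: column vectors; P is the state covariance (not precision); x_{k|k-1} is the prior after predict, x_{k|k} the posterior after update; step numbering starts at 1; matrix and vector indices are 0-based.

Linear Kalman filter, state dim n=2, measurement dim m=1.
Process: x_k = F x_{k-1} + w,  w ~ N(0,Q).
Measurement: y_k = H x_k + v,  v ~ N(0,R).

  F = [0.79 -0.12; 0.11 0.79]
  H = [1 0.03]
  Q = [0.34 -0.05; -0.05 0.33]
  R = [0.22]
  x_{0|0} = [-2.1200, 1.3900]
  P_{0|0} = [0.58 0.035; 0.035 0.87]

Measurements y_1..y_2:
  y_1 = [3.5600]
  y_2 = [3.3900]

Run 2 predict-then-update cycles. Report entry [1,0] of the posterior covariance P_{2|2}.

step 1: x^-=[-1.8416, 0.8649]  P^-=[0.7079 -0.0607; -0.0607 0.8861]  S=[0.9250]  K=[0.7633; -0.0369]  nu=[5.3757]  x^+=[2.2615, 0.6667]  P^+=[0.1690 -0.0347; -0.0347 0.8848]
step 2: x^-=[1.7066, 0.7754]  P^-=[0.4648 -0.1404; -0.1404 0.8782]  S=[0.6771]  K=[0.6802; -0.1684]  nu=[1.6602]  x^+=[2.8357, 0.4959]  P^+=[0.1515 -0.0628; -0.0628 0.8590]

P_post[1,0] = -0.0628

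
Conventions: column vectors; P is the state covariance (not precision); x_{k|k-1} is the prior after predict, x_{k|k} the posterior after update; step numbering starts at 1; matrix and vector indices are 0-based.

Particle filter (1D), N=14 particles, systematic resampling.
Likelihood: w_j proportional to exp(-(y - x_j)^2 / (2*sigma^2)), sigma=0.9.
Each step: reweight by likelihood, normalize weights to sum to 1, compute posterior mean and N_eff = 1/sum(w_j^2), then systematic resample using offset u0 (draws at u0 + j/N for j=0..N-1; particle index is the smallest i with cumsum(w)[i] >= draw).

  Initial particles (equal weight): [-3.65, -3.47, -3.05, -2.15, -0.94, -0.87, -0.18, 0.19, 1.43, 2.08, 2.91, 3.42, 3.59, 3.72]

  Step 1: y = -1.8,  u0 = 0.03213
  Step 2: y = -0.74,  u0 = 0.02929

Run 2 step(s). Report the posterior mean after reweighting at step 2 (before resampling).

post_mean = -1.0348

step 1: w=[0.0388, 0.0574, 0.1224, 0.2977, 0.2034, 0.1883, 0.0635, 0.0279, 0.0005, 0.0000, 0.0000, 0.0000, 0.0000, 0.0000]  mean=-1.7147  Neff=5.2614  idx=[0, 2, 2, 3, 3, 3, 3, 4, 4, 4, 5, 5, 5, 6]
step 2: w=[0.0007, 0.0047, 0.0047, 0.0368, 0.0368, 0.0368, 0.0368, 0.1224, 0.1224, 0.1224, 0.1241, 0.1241, 0.1241, 0.1034]  mean=-1.0348  Neff=9.3194  idx=[3, 5, 7, 7, 8, 8, 9, 10, 10, 11, 11, 12, 12, 13]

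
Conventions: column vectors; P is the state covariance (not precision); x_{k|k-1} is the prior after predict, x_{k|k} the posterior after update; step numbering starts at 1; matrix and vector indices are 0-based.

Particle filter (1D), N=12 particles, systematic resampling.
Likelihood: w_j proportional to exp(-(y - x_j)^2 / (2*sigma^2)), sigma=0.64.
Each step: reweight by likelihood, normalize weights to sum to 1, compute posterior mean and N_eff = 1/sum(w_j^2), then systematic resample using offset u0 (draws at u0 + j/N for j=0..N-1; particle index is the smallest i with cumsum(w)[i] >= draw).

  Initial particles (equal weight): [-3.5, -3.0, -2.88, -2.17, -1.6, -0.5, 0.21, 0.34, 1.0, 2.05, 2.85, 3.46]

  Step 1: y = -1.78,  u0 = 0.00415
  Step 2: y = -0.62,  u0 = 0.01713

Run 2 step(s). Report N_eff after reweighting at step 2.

N_eff = 6.3493

step 1: w=[0.0115, 0.0690, 0.0969, 0.3524, 0.4078, 0.0574, 0.0034, 0.0018, 0.0000, 0.0000, 0.0000, 0.0000]  mean=-1.9704  Neff=3.2465  idx=[0, 2, 2, 3, 3, 3, 3, 4, 4, 4, 4, 4]
step 2: w=[0.0000, 0.0011, 0.0011, 0.0302, 0.0302, 0.0302, 0.0302, 0.1754, 0.1754, 0.1754, 0.1754, 0.1754]  mean=-1.6717  Neff=6.3493  idx=[3, 6, 7, 7, 8, 8, 9, 9, 10, 10, 11, 11]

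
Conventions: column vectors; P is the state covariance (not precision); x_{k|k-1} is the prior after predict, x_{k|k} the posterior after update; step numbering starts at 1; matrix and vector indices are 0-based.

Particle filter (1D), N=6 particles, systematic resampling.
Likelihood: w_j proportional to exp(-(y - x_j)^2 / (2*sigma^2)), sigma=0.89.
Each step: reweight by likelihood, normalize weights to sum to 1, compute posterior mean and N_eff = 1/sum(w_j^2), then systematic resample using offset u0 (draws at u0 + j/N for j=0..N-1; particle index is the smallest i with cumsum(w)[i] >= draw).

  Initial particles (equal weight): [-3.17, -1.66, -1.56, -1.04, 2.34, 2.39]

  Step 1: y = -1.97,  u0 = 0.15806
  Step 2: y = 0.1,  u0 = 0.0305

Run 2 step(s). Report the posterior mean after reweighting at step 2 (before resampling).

post_mean = -1.2764

step 1: w=[0.1427, 0.3334, 0.3186, 0.2052, 0.0000, 0.0000]  mean=-1.7164  Neff=3.6341  idx=[1, 1, 2, 2, 3, 3]
step 2: w=[0.0934, 0.0934, 0.1159, 0.1159, 0.2906, 0.2906]  mean=-1.2764  Neff=4.6886  idx=[0, 2, 3, 4, 4, 5]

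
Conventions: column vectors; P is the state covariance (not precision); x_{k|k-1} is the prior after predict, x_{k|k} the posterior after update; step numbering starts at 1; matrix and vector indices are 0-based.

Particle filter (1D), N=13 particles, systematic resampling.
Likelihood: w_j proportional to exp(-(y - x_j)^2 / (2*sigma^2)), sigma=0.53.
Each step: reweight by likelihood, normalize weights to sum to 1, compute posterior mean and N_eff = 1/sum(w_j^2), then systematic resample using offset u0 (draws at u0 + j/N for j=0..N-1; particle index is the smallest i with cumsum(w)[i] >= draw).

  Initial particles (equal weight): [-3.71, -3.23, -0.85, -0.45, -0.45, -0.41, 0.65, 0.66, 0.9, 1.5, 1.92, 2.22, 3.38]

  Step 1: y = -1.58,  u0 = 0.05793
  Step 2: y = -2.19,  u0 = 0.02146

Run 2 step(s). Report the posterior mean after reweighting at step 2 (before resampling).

post_mean = -0.8165

step 1: w=[0.0005, 0.0114, 0.5619, 0.1495, 0.1495, 0.1269, 0.0002, 0.0002, 0.0000, 0.0000, 0.0000, 0.0000, 0.0000]  mean=-0.7024  Neff=2.6549  idx=[2, 2, 2, 2, 2, 2, 2, 3, 3, 4, 4, 5, 5]
step 2: w=[0.1312, 0.1312, 0.1312, 0.1312, 0.1312, 0.1312, 0.1312, 0.0146, 0.0146, 0.0146, 0.0146, 0.0114, 0.0114]  mean=-0.8165  Neff=8.2188  idx=[0, 0, 1, 1, 2, 3, 3, 4, 4, 5, 6, 6, 8]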